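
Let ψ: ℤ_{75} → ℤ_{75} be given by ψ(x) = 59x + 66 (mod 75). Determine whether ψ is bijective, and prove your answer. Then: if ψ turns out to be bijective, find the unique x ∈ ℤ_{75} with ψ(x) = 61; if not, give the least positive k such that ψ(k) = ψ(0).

Recall: ψ is injective if ψ(s) = ψ(t) implies s = t.
If ψ(s) = ψ(t), then 59s ≡ 59t (mod 75). Because gcd(59, 75) = 1, we may cancel 59 to get s ≡ t (mod 75).
We now compute 59⁻¹ mod 75 explicitly. Euclid's algorithm: 75 = 1·59 + 16, 59 = 3·16 + 11, 16 = 1·11 + 5, 11 = 2·5 + 1; back-substituting gives 1 = 14·59 − 11·75, so 59⁻¹ ≡ 14 (mod 75).
Then y ↦ 14(y − 66) is a two-sided inverse to ψ, so every y ∈ ℤ_{75} has a preimage.
Thus ψ is bijective.
Since ψ is bijective, we compute ψ⁻¹(61): solve 59x + 66 ≡ 61 (mod 75), i.e. 59x ≡ 70 (mod 75).
Multiplying by 59⁻¹ = 14 gives x ≡ 14·70 = 980 = 13·75 + 5 ≡ 5 (mod 75).
Check: ψ(5) = 59·5 + 66 = 361 = 4·75 + 61 ≡ 61 (mod 75).

5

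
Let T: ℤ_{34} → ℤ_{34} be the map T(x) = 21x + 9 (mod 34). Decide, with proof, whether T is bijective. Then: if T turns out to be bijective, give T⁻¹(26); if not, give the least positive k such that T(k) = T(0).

17

Suppose T(s) = T(t) in ℤ_{34}. Then 21s + 9 ≡ 21t + 9 (mod 34), hence 21(s − t) ≡ 0 (mod 34).
Since gcd(21, 34) = 1, 21 is invertible modulo 34, so s − t ≡ 0 (mod 34), i.e. s = t.
We now compute 21⁻¹ mod 34 explicitly. Euclid's algorithm: 34 = 1·21 + 13, 21 = 1·13 + 8, 13 = 1·8 + 5, 8 = 1·5 + 3, 5 = 1·3 + 2, 3 = 1·2 + 1; back-substituting gives 1 = 13·21 − 8·34, so 21⁻¹ ≡ 13 (mod 34).
For any y ∈ ℤ_{34}, x = 13(y − 9) mod 34 satisfies T(x) = 21·13(y − 9) + 9 ≡ y (since 21·13 ≡ 1 mod 34). So every y has a preimage.
Hence T is bijective.
Since T is bijective, we find T⁻¹(26): we need 21x ≡ 26 − 9 ≡ 17 (mod 34). Using 21⁻¹ = 13: x ≡ 13·17 = 221 = 6·34 + 17, so x = 17.
Check: T(17) = 21·17 + 9 = 366 = 10·34 + 26 ≡ 26 (mod 34).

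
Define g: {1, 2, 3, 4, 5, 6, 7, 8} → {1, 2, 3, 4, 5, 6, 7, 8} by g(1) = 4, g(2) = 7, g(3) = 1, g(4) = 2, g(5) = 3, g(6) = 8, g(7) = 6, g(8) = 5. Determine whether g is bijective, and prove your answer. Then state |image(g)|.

The values 4, 7, 1, 2, 3, 8, 6, 5 are a permutation of {1, 2, 3, 4, 5, 6, 7, 8}: each element appears exactly once.
So g is injective and surjective, hence bijective.
The image of g is {1, 2, 3, 4, 5, 6, 7, 8}, which has 8 elements.

8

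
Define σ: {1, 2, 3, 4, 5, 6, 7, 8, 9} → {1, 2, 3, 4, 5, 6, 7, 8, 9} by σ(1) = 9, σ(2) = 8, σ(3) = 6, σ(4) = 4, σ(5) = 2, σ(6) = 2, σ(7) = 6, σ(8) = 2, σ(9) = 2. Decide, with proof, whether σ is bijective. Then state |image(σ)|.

σ(5) = 2 = σ(6) with 5 ≠ 6, so σ is not injective, hence not bijective.
The image of σ is {2, 4, 6, 8, 9}, which has 5 elements.

5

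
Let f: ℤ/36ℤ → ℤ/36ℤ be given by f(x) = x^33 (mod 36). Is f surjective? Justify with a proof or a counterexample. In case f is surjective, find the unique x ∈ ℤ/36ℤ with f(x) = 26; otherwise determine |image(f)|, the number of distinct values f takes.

9

f(0) = 0^33 = 0.
f(6): Repeated squaring mod 36: 6^1 ≡ 6, 6^2 ≡ 6² = 36 ≡ 0, 6^4 ≡ 0² = 0, 6^8 ≡ 0² = 0, 6^16 ≡ 0² = 0, 6^32 ≡ 0² = 0. Since 33 = 32 + 1, 6^33 ≡ 0·6: 0·6 = 0. So 6^33 ≡ 0 (mod 36).
So f(0) = f(6) = 0 while 0 ≠ 6, therefore f is not injective.
A non-injective map from the 36-element set ℤ/36ℤ to itself takes at most 35 distinct values, so it cannot be surjective. So f is not surjective.
Since f is not surjective, we determine |image(f)|. Computing x^33 mod 36 for each x (by repeated squaring, reducing mod 36 at every step), the values f(0), f(1), …, f(35) are: 0, 1, 8, 27, 28, 17, 0, 19, 8, 9, 28, 35, 0, 1, 8, 27, 28, 17, 0, 19, 8, 9, 28, 35, 0, 1, 8, 27, 28, 17, 0, 19, 8, 9, 28, 35.
The distinct values are {0, 1, 8, 9, 17, 19, 27, 28, 35}; there are 9 of them.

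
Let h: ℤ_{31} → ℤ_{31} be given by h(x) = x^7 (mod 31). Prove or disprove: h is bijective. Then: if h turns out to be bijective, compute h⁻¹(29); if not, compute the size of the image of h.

Since 31 is prime, the nonzero elements of ℤ_{31} form a cyclic group of order 30.
As gcd(7, 30) = 1, raising to the 7th power is a bijection on this group: if x_1^7 ≡ x_2^7 then (x_1x_2^{−1})^7 = 1, and the only element of order dividing gcd(7, 30) = 1 is 1, so x_1 = x_2.
With h(0) = 0 this makes h injective on all of ℤ_{31}, hence bijective (finite equal-size domain and codomain). In particular h is bijective.
Since h is bijective, we find the preimage of 29. The inverse of x ↦ x^7 on (ℤ_{31})^× is x ↦ x^13, because 7·13 = 91 = 3·30 + 1 ≡ 1 (mod 30) and x^{30} = 1 for x ≠ 0 (Fermat). So h⁻¹(29) = 29^13 mod 31.
Repeated squaring mod 31: 29^1 ≡ 29, 29^2 ≡ 29² = 841 ≡ 4, 29^4 ≡ 4² = 16, 29^8 ≡ 16² = 256 ≡ 8. Since 13 = 8 + 4 + 1, 29^13 ≡ 8·16·29: 8·16 = 128 ≡ 4, then 4·29 = 116 ≡ 23. So 29^13 ≡ 23 (mod 31).
Hence h⁻¹(29) = 23.

23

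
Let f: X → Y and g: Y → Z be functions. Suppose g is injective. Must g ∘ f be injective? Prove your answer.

not injective

No. Take X = {0, 1}, Y = Z = {0, 1, 2}, f(0) = f(1) = 0, and g = identity (injective).
Then (g ∘ f)(0) = (g ∘ f)(1) = 0 with 0 ≠ 1, so g ∘ f is not injective.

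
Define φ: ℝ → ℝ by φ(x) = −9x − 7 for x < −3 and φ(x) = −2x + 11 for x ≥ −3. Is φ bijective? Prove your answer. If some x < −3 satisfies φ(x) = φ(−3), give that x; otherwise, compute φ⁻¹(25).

Both pieces are strictly decreasing (slopes −9 and −2), so each is injective on its own interval.
The left piece maps (−∞, −3) onto (20, ∞); the right piece maps [−3, ∞) onto (−∞, 17].
The images leave a gap (20 has no preimage), so φ is not surjective, hence not bijective.
Because the two images are disjoint, no x < −3 has φ(x) = φ(−3), so we compute φ⁻¹(25): 25 lies in (20, ∞), so solve −9x − 7 = 25: x = (25 + 7)/(−9) = −32/9.

-32/9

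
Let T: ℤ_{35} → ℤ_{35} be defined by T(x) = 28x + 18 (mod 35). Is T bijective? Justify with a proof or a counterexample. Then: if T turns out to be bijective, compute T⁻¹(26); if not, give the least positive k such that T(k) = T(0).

5

We have gcd(28, 35) = 7 > 1. Taking u = 0 and v = 5: T(0) = 18 and T(5) = 28·5 + 18 = 158 ≡ 18 (mod 35).
So T(0) = T(5) while 0 ≠ 5, therefore T is not injective, hence not bijective.
Since T is not bijective, we find the least positive k with T(k) = T(0): this means 28k ≡ 0 (mod 35), i.e. 35 ∣ 28k. Since gcd(28, 35) = 7, dividing through by 7 this holds exactly when 5 ∣ 4k, and as gcd(4, 5) = 1, exactly when 5 ∣ k.
The smallest positive such k is 5.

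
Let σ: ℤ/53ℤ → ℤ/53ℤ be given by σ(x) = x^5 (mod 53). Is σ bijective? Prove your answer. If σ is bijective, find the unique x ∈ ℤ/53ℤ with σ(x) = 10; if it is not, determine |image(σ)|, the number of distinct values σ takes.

Since 53 is prime, the nonzero elements of ℤ/53ℤ form a cyclic group of order 52.
As gcd(5, 52) = 1, raising to the 5th power is a bijection on this group: if s^5 ≡ t^5 then (st^{−1})^5 = 1, and the only element of order dividing gcd(5, 52) = 1 is 1, so s = t.
With σ(0) = 0 this makes σ injective on all of ℤ/53ℤ, hence bijective (finite equal-size domain and codomain). In particular σ is bijective.
Since σ is bijective, we find the preimage of 10. The inverse of x ↦ x^5 on (ℤ/53ℤ)^× is x ↦ x^21, because 5·21 = 105 = 2·52 + 1 ≡ 1 (mod 52) and x^{52} = 1 for x ≠ 0 (Fermat). So σ⁻¹(10) = 10^21 mod 53.
Repeated squaring mod 53: 10^1 ≡ 10, 10^2 ≡ 10² = 100 ≡ 47, 10^4 ≡ 47² = 2209 ≡ 36, 10^8 ≡ 36² = 1296 ≡ 24, 10^16 ≡ 24² = 576 ≡ 46. Since 21 = 16 + 4 + 1, 10^21 ≡ 46·36·10: 46·36 = 1656 ≡ 13, then 13·10 = 130 ≡ 24. So 10^21 ≡ 24 (mod 53).
Hence σ⁻¹(10) = 24.

24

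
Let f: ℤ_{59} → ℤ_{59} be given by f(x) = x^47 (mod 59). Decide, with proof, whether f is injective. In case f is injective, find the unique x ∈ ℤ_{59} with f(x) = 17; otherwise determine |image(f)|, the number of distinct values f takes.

Since 59 is prime, the nonzero elements of ℤ_{59} form a cyclic group of order 58.
As gcd(47, 58) = 1, raising to the 47th power is a bijection on this group: if u^47 ≡ v^47 then (uv^{−1})^47 = 1, and the only element of order dividing gcd(47, 58) = 1 is 1, so u = v.
With f(0) = 0 this makes f injective on all of ℤ_{59}, hence bijective (finite equal-size domain and codomain). In particular f is injective.
Since f is injective, we find the preimage of 17. The inverse of x ↦ x^47 on (ℤ_{59})^× is x ↦ x^21, because 47·21 = 987 = 17·58 + 1 ≡ 1 (mod 58) and x^{58} = 1 for x ≠ 0 (Fermat). So f⁻¹(17) = 17^21 mod 59.
Repeated squaring mod 59: 17^1 ≡ 17, 17^2 ≡ 17² = 289 ≡ 53, 17^4 ≡ 53² = 2809 ≡ 36, 17^8 ≡ 36² = 1296 ≡ 57, 17^16 ≡ 57² = 3249 ≡ 4. Since 21 = 16 + 4 + 1, 17^21 ≡ 4·36·17: 4·36 = 144 ≡ 26, then 26·17 = 442 ≡ 29. So 17^21 ≡ 29 (mod 59).
Hence f⁻¹(17) = 29.

29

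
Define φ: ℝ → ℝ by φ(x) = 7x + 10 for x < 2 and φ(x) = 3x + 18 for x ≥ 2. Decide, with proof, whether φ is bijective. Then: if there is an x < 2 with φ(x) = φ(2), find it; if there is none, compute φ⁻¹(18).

Both pieces are strictly increasing (slopes 7 and 3), so each is injective on its own interval.
The left piece maps (−∞, 2) onto (−∞, 24); the right piece maps [2, ∞) onto [24, ∞).
Since 24 = 24, the images partition ℝ: φ is injective and surjective, hence bijective.
Because the two images are disjoint, no x < 2 has φ(x) = φ(2), so we compute φ⁻¹(18): 18 lies in (−∞, 24), so solve 7x + 10 = 18: x = (18 − 10)/7 = 8/7.

8/7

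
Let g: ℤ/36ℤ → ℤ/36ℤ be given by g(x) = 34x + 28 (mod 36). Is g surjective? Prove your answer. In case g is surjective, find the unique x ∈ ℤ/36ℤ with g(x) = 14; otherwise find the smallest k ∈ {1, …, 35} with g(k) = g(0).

Since gcd(34, 36) = 2, we have 34x ≡ 0 (mod 2) for all x, so g(x) ≡ 0 (mod 2).
But 1 ≢ 0 (mod 2), so 1 ∈ ℤ/36ℤ has no preimage. Hence g is not surjective.
Since g is not surjective, we find the least positive k with g(k) = g(0): this means 34k ≡ 0 (mod 36), i.e. 36 ∣ 34k. Since gcd(34, 36) = 2, dividing through by 2 this holds exactly when 18 ∣ 17k, and as gcd(17, 18) = 1, exactly when 18 ∣ k.
The smallest positive such k is 18.

18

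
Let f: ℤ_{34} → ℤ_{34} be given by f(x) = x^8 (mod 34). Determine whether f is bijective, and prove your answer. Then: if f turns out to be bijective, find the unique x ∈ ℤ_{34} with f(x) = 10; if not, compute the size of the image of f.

6

f(2): Repeated squaring mod 34: 2^1 ≡ 2, 2^2 ≡ 2² = 4, 2^4 ≡ 4² = 16, 2^8 ≡ 16² = 256 ≡ 18. So 2^8 ≡ 18 (mod 34).
f(4): Repeated squaring mod 34: 4^1 ≡ 4, 4^2 ≡ 4² = 16, 4^4 ≡ 16² = 256 ≡ 18, 4^8 ≡ 18² = 324 ≡ 18. So 4^8 ≡ 18 (mod 34).
So f(2) = f(4) = 18 while 2 ≠ 4, thus f is not injective, hence not bijective.
Since f is not bijective, we determine |image(f)|. Computing x^8 mod 34 for each x (by repeated squaring, reducing mod 34 at every step), the values f(0), f(1), …, f(33) are: 0, 1, 18, 33, 18, 33, 16, 33, 18, 1, 16, 33, 16, 1, 16, 1, 18, 17, 18, 1, 16, 1, 16, 33, 16, 1, 18, 33, 16, 33, 18, 33, 18, 1.
The distinct values are {0, 1, 16, 17, 18, 33}; there are 6 of them.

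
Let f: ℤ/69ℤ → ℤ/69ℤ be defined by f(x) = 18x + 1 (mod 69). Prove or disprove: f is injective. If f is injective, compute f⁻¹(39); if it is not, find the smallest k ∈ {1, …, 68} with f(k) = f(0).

23

We have gcd(18, 69) = 3 > 1. Taking a = 0 and b = 23: f(0) = 1 and f(23) = 18·23 + 1 = 415 ≡ 1 (mod 69).
So f(0) = f(23) while 0 ≠ 23, so f is not injective.
Since f is not injective, we find the least positive k with f(k) = f(0): this means 18k ≡ 0 (mod 69), i.e. 69 ∣ 18k. Since gcd(18, 69) = 3, dividing through by 3 this holds exactly when 23 ∣ 6k, and as gcd(6, 23) = 1, exactly when 23 ∣ k.
The smallest positive such k is 23.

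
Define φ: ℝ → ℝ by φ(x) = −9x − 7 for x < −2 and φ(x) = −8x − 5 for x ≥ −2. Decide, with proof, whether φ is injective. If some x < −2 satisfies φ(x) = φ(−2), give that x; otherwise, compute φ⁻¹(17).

Both pieces are strictly decreasing (slopes −9 and −8), so each is injective on its own interval.
The left piece maps (−∞, −2) onto (11, ∞); the right piece maps [−2, ∞) onto (−∞, 11].
These images are disjoint, so no value is attained by both pieces. So φ is injective.
Because the two images are disjoint, no x < −2 has φ(x) = φ(−2), so we compute φ⁻¹(17): 17 lies in (11, ∞), so solve −9x − 7 = 17: x = (17 + 7)/(−9) = −8/3.

-8/3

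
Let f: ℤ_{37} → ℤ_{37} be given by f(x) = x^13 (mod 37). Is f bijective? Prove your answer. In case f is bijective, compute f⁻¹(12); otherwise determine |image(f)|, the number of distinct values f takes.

9

Since 37 is prime, the nonzero elements of ℤ_{37} form a cyclic group of order 36.
As gcd(13, 36) = 1, raising to the 13th power is a bijection on this group: if x_1^13 ≡ x_2^13 then (x_1x_2^{−1})^13 = 1, and the only element of order dividing gcd(13, 36) = 1 is 1, so x_1 = x_2.
With f(0) = 0 this makes f injective on all of ℤ_{37}, hence bijective (finite equal-size domain and codomain). In particular f is bijective.
Since f is bijective, we find the preimage of 12. The inverse of x ↦ x^13 on (ℤ_{37})^× is x ↦ x^25, because 13·25 = 325 = 9·36 + 1 ≡ 1 (mod 36) and x^{36} = 1 for x ≠ 0 (Fermat). So f⁻¹(12) = 12^25 mod 37.
Repeated squaring mod 37: 12^1 ≡ 12, 12^2 ≡ 12² = 144 ≡ 33, 12^4 ≡ 33² = 1089 ≡ 16, 12^8 ≡ 16² = 256 ≡ 34, 12^16 ≡ 34² = 1156 ≡ 9. Since 25 = 16 + 8 + 1, 12^25 ≡ 9·34·12: 9·34 = 306 ≡ 10, then 10·12 = 120 ≡ 9. So 12^25 ≡ 9 (mod 37).
Hence f⁻¹(12) = 9.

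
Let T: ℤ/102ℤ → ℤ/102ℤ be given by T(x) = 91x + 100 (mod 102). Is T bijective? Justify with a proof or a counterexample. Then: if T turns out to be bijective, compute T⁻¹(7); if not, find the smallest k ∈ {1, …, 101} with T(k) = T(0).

Suppose T(s) = T(t) in ℤ/102ℤ. Then 91s + 100 ≡ 91t + 100 (mod 102), hence 91(s − t) ≡ 0 (mod 102).
Since gcd(91, 102) = 1, 91 is invertible modulo 102, hence s − t ≡ 0 (mod 102), i.e. s = t.
We now compute 91⁻¹ mod 102 explicitly. Euclid's algorithm: 102 = 1·91 + 11, 91 = 8·11 + 3, 11 = 3·3 + 2, 3 = 1·2 + 1; back-substituting gives 1 = 37·91 − 33·102, so 91⁻¹ ≡ 37 (mod 102).
Then y ↦ 37(y − 100) is a two-sided inverse to T, so every y ∈ ℤ/102ℤ has a preimage.
Hence T is bijective.
Since T is bijective, we compute T⁻¹(7): solve 91x + 100 ≡ 7 (mod 102), i.e. 91x ≡ 9 (mod 102).
Multiplying by 91⁻¹ = 37 gives x ≡ 37·9 = 333 = 3·102 + 27 ≡ 27 (mod 102).
Check: T(27) = 91·27 + 100 = 2557 = 25·102 + 7 ≡ 7 (mod 102).

27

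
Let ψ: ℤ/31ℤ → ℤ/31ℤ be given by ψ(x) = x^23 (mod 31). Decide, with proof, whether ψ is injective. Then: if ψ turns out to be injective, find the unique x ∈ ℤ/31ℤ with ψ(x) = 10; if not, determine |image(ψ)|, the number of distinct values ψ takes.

Since 31 is prime, the nonzero elements of ℤ/31ℤ form a cyclic group of order 30.
As gcd(23, 30) = 1, raising to the 23rd power is a bijection on this group: if a^23 ≡ b^23 then (ab^{−1})^23 = 1, and the only element of order dividing gcd(23, 30) = 1 is 1, so a = b.
With ψ(0) = 0 this makes ψ injective on all of ℤ/31ℤ, hence bijective (finite equal-size domain and codomain). In particular ψ is injective.
Since ψ is injective, we find the preimage of 10. The inverse of x ↦ x^23 on (ℤ/31ℤ)^× is x ↦ x^17, because 23·17 = 391 = 13·30 + 1 ≡ 1 (mod 30) and x^{30} = 1 for x ≠ 0 (Fermat). So ψ⁻¹(10) = 10^17 mod 31.
Repeated squaring mod 31: 10^1 ≡ 10, 10^2 ≡ 10² = 100 ≡ 7, 10^4 ≡ 7² = 49 ≡ 18, 10^8 ≡ 18² = 324 ≡ 14, 10^16 ≡ 14² = 196 ≡ 10. Since 17 = 16 + 1, 10^17 ≡ 10·10: 10·10 = 100 ≡ 7. So 10^17 ≡ 7 (mod 31).
Hence ψ⁻¹(10) = 7.

7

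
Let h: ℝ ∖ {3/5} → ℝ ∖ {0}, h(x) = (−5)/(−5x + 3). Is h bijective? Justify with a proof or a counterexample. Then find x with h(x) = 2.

Suppose h(x_1) = h(x_2). Cross-multiplying: (−5)(−5x_2 + 3) = (−5)(−5x_1 + 3).
Expanding both sides and cancelling the symmetric terms leaves −25·(x_1 − x_2) = 0. Since −25 ≠ 0, x_1 = x_2. Therefore h is injective.
For any y ≠ 0, solving y(−5x + 3) = −5 for x gives a well-defined x ≠ 3/5. So h is surjective.
Therefore h is bijective.
Solving h(x) = 2: cross-multiplying gives −5 = 2(−5x + 3), which rearranges to 10x = 11, so x = 11/10.

11/10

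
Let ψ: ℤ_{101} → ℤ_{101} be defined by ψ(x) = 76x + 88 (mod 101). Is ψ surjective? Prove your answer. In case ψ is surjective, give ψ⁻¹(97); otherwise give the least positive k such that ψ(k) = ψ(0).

By definition, ψ is surjective if every y in the codomain equals ψ(x) for some x in the domain.
Since gcd(76, 101) = 1, 76 is invertible modulo 101. Euclid's algorithm: 101 = 1·76 + 25, 76 = 3·25 + 1; back-substituting gives 1 = 4·76 − 3·101, so 76⁻¹ ≡ 4 (mod 101).
Then y ↦ 4(y − 88) is a two-sided inverse to ψ, so every y ∈ ℤ_{101} has a preimage.
So ψ is surjective.
Since ψ is surjective, we compute ψ⁻¹(97): solve 76x + 88 ≡ 97 (mod 101), i.e. 76x ≡ 9 (mod 101).
Multiplying by 76⁻¹ = 4 gives x ≡ 4·9 = 36 ≡ 36 (mod 101).
Check: ψ(36) = 76·36 + 88 = 2824 = 27·101 + 97 ≡ 97 (mod 101).

36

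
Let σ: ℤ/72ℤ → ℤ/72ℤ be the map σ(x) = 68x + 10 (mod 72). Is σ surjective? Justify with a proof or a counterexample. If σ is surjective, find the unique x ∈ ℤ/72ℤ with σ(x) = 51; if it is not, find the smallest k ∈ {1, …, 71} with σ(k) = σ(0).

Since gcd(68, 72) = 4, we have 68x ≡ 0 (mod 4) for all x, so σ(x) ≡ 2 (mod 4).
But 0 ≢ 2 (mod 4), so 0 ∈ ℤ/72ℤ has no preimage. Hence σ is not surjective.
Since σ is not surjective, we find the least positive k with σ(k) = σ(0): this means 68k ≡ 0 (mod 72), i.e. 72 ∣ 68k. Since gcd(68, 72) = 4, dividing through by 4 this holds exactly when 18 ∣ 17k, and as gcd(17, 18) = 1, exactly when 18 ∣ k.
The smallest positive such k is 18.

18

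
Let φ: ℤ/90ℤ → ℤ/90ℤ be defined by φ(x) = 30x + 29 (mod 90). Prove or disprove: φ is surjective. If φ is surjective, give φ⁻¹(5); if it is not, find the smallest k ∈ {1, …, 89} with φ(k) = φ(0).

3

Since gcd(30, 90) = 30, we have 30x ≡ 0 (mod 30) for all x, so φ(x) ≡ 29 (mod 30).
But 0 ≢ 29 (mod 30), so 0 ∈ ℤ/90ℤ has no preimage. Therefore φ is not surjective.
Since φ is not surjective, we find the least positive k with φ(k) = φ(0): this means 30k ≡ 0 (mod 90), i.e. 90 ∣ 30k. Since gcd(30, 90) = 30, dividing through by 30 this holds exactly when 3 ∣ k.
The smallest positive such k is 3.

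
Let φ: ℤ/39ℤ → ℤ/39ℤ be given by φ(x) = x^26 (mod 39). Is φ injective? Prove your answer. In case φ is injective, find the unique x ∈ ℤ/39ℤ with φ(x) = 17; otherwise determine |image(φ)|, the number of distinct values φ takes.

φ(5): Repeated squaring mod 39: 5^1 ≡ 5, 5^2 ≡ 5² = 25, 5^4 ≡ 25² = 625 ≡ 1, 5^8 ≡ 1² = 1, 5^16 ≡ 1² = 1. Since 26 = 16 + 8 + 2, 5^26 ≡ 1·1·25: 1·1 = 1, then 1·25 = 25. So 5^26 ≡ 25 (mod 39).
φ(8): Repeated squaring mod 39: 8^1 ≡ 8, 8^2 ≡ 8² = 64 ≡ 25, 8^4 ≡ 25² = 625 ≡ 1, 8^8 ≡ 1² = 1, 8^16 ≡ 1² = 1. Since 26 = 16 + 8 + 2, 8^26 ≡ 1·1·25: 1·1 = 1, then 1·25 = 25. So 8^26 ≡ 25 (mod 39).
So φ(5) = φ(8) = 25 while 5 ≠ 8, so φ is not injective.
Since φ is not injective, we determine |image(φ)|. Computing x^26 mod 39 for each x (by repeated squaring, reducing mod 39 at every step), the values φ(0), φ(1), …, φ(38) are: 0, 1, 4, 9, 16, 25, 36, 10, 25, 3, 22, 4, 27, 13, 1, 30, 22, 16, 12, 10, 10, 12, 16, 22, 30, 1, 13, 27, 4, 22, 3, 25, 10, 36, 25, 16, 9, 4, 1.
The distinct values are {0, 1, 3, 4, 9, 10, 12, 13, 16, 22, 25, 27, 30, 36}; there are 14 of them.

14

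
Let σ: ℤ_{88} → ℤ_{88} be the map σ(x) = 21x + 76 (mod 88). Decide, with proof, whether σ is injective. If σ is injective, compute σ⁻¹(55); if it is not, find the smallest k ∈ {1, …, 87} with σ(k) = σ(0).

Recall: injectivity means: for all u, v in the domain, σ(u) = σ(v) implies u = v.
Suppose σ(u) = σ(v) in ℤ_{88}. Then 21u + 76 ≡ 21v + 76 (mod 88), so 21(u − v) ≡ 0 (mod 88).
Since gcd(21, 88) = 1, 21 is invertible modulo 88, so u − v ≡ 0 (mod 88), i.e. u = v.
Therefore σ is injective.
We now compute 21⁻¹ mod 88 explicitly. Euclid's algorithm: 88 = 4·21 + 4, 21 = 5·4 + 1; back-substituting gives 1 = 21·21 − 5·88, so 21⁻¹ ≡ 21 (mod 88).
Since σ is injective, we find σ⁻¹(55): we need 21x ≡ 55 − 76 ≡ 67 (mod 88). Using 21⁻¹ = 21: x ≡ 21·67 = 1407 = 15·88 + 87, so x = 87.
Check: σ(87) = 21·87 + 76 = 1903 = 21·88 + 55 ≡ 55 (mod 88).

87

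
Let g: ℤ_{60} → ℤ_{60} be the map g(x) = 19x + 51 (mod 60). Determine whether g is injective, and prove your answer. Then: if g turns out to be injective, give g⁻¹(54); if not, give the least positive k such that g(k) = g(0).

Recall: injectivity means: for all u, v in the domain, g(u) = g(v) implies u = v.
Suppose g(u) = g(v) in ℤ_{60}. Then 19u + 51 ≡ 19v + 51 (mod 60), thus 19(u − v) ≡ 0 (mod 60).
Since gcd(19, 60) = 1, 19 is invertible modulo 60, thus u − v ≡ 0 (mod 60), i.e. u = v.
So g is injective.
We now compute 19⁻¹ mod 60 explicitly. Euclid's algorithm: 60 = 3·19 + 3, 19 = 6·3 + 1; back-substituting gives 1 = 19·19 − 6·60, so 19⁻¹ ≡ 19 (mod 60).
Since g is injective, we find g⁻¹(54): we need 19x ≡ 54 − 51 ≡ 3 (mod 60). Using 19⁻¹ = 19: x ≡ 19·3 = 57, so x = 57.
Check: g(57) = 19·57 + 51 = 1134 = 18·60 + 54 ≡ 54 (mod 60).

57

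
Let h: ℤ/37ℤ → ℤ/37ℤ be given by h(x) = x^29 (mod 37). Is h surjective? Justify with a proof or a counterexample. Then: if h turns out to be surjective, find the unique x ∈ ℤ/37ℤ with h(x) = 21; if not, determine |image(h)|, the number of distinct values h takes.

4

Since 37 is prime, the nonzero elements of ℤ/37ℤ form a cyclic group of order 36.
As gcd(29, 36) = 1, raising to the 29th power is a bijection on this group: if a^29 ≡ b^29 then (ab^{−1})^29 = 1, and the only element of order dividing gcd(29, 36) = 1 is 1, so a = b.
With h(0) = 0 this makes h injective on all of ℤ/37ℤ, hence bijective (finite equal-size domain and codomain). In particular h is surjective.
Since h is surjective, we find the preimage of 21. The inverse of x ↦ x^29 on (ℤ/37ℤ)^× is x ↦ x^5, because 29·5 = 145 = 4·36 + 1 ≡ 1 (mod 36) and x^{36} = 1 for x ≠ 0 (Fermat). So h⁻¹(21) = 21^5 mod 37.
Repeated squaring mod 37: 21^1 ≡ 21, 21^2 ≡ 21² = 441 ≡ 34, 21^4 ≡ 34² = 1156 ≡ 9. Since 5 = 4 + 1, 21^5 ≡ 9·21: 9·21 = 189 ≡ 4. So 21^5 ≡ 4 (mod 37).
Hence h⁻¹(21) = 4.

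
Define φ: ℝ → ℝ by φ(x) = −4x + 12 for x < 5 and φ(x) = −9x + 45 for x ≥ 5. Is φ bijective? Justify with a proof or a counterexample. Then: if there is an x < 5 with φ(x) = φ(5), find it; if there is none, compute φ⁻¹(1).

Both pieces are strictly decreasing (slopes −4 and −9), so each is injective on its own interval.
The left piece maps (−∞, 5) onto (−8, ∞); the right piece maps [5, ∞) onto (−∞, 0].
These images overlap. In particular φ(5) = 0 (right piece), and solving −4x + 12 = 0 on the left piece gives x = 3 < 5.
So φ(3) = φ(5) with 3 ≠ 5, and φ is not injective, hence not bijective. This x = 3 is the requested value below 5.

3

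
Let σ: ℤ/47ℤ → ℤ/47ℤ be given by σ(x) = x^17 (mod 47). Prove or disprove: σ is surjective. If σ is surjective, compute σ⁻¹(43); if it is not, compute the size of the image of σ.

38

Since 47 is prime, the nonzero elements of ℤ/47ℤ form a cyclic group of order 46.
As gcd(17, 46) = 1, raising to the 17th power is a bijection on this group: if u^17 ≡ v^17 then (uv^{−1})^17 = 1, and the only element of order dividing gcd(17, 46) = 1 is 1, so u = v.
With σ(0) = 0 this makes σ injective on all of ℤ/47ℤ, hence bijective (finite equal-size domain and codomain). In particular σ is surjective.
Since σ is surjective, we find the preimage of 43. The inverse of x ↦ x^17 on (ℤ/47ℤ)^× is x ↦ x^19, because 17·19 = 323 = 7·46 + 1 ≡ 1 (mod 46) and x^{46} = 1 for x ≠ 0 (Fermat). So σ⁻¹(43) = 43^19 mod 47.
Repeated squaring mod 47: 43^1 ≡ 43, 43^2 ≡ 43² = 1849 ≡ 16, 43^4 ≡ 16² = 256 ≡ 21, 43^8 ≡ 21² = 441 ≡ 18, 43^16 ≡ 18² = 324 ≡ 42. Since 19 = 16 + 2 + 1, 43^19 ≡ 42·16·43: 42·16 = 672 ≡ 14, then 14·43 = 602 ≡ 38. So 43^19 ≡ 38 (mod 47).
Hence σ⁻¹(43) = 38.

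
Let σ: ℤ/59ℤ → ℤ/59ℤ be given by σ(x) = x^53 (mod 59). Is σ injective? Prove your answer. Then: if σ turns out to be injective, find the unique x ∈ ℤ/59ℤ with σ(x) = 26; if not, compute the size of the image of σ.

Since 59 is prime, the nonzero elements of ℤ/59ℤ form a cyclic group of order 58.
As gcd(53, 58) = 1, raising to the 53rd power is a bijection on this group: if u^53 ≡ v^53 then (uv^{−1})^53 = 1, and the only element of order dividing gcd(53, 58) = 1 is 1, so u = v.
With σ(0) = 0 this makes σ injective on all of ℤ/59ℤ, hence bijective (finite equal-size domain and codomain). In particular σ is injective.
Since σ is injective, we find the preimage of 26. The inverse of x ↦ x^53 on (ℤ/59ℤ)^× is x ↦ x^23, because 53·23 = 1219 = 21·58 + 1 ≡ 1 (mod 58) and x^{58} = 1 for x ≠ 0 (Fermat). So σ⁻¹(26) = 26^23 mod 59.
Repeated squaring mod 59: 26^1 ≡ 26, 26^2 ≡ 26² = 676 ≡ 27, 26^4 ≡ 27² = 729 ≡ 21, 26^8 ≡ 21² = 441 ≡ 28, 26^16 ≡ 28² = 784 ≡ 17. Since 23 = 16 + 4 + 2 + 1, 26^23 ≡ 17·21·27·26: 17·21 = 357 ≡ 3, then 3·27 = 81 ≡ 22, then 22·26 = 572 ≡ 41. So 26^23 ≡ 41 (mod 59).
Hence σ⁻¹(26) = 41.

41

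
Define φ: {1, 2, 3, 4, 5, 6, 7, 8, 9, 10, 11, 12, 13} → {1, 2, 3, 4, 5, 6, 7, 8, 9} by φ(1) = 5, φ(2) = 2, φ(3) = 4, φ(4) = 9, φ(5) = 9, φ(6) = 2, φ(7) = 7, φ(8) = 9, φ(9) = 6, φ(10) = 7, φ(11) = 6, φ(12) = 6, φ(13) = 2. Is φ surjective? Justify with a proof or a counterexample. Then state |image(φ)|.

No element maps to 1, so φ is not surjective.
The image of φ is {2, 4, 5, 6, 7, 9}, which has 6 elements.

6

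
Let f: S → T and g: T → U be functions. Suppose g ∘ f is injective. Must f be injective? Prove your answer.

injective

Suppose f(a) = f(b). Applying g: (g ∘ f)(a) = (g ∘ f)(b). Since g ∘ f is injective, a = b. Therefore f is injective.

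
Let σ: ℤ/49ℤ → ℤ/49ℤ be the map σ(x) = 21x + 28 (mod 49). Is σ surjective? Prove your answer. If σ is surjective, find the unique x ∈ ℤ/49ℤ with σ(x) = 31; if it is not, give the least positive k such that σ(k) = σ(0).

Since gcd(21, 49) = 7, we have 21x ≡ 0 (mod 7) for all x, so σ(x) ≡ 0 (mod 7).
But 1 ≢ 0 (mod 7), so 1 ∈ ℤ/49ℤ has no preimage. So σ is not surjective.
Since σ is not surjective, we find the least positive k with σ(k) = σ(0): this means 21k ≡ 0 (mod 49), i.e. 49 ∣ 21k. Since gcd(21, 49) = 7, dividing through by 7 this holds exactly when 7 ∣ 3k, and as gcd(3, 7) = 1, exactly when 7 ∣ k.
The smallest positive such k is 7.

7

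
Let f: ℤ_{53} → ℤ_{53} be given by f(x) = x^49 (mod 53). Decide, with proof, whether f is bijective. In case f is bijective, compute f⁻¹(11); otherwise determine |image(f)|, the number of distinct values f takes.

Since 53 is prime, the nonzero elements of ℤ_{53} form a cyclic group of order 52.
As gcd(49, 52) = 1, raising to the 49th power is a bijection on this group: if x_1^49 ≡ x_2^49 then (x_1x_2^{−1})^49 = 1, and the only element of order dividing gcd(49, 52) = 1 is 1, so x_1 = x_2.
With f(0) = 0 this makes f injective on all of ℤ_{53}, hence bijective (finite equal-size domain and codomain). In particular f is bijective.
Since f is bijective, we find the preimage of 11. The inverse of x ↦ x^49 on (ℤ_{53})^× is x ↦ x^17, because 49·17 = 833 = 16·52 + 1 ≡ 1 (mod 52) and x^{52} = 1 for x ≠ 0 (Fermat). So f⁻¹(11) = 11^17 mod 53.
Repeated squaring mod 53: 11^1 ≡ 11, 11^2 ≡ 11² = 121 ≡ 15, 11^4 ≡ 15² = 225 ≡ 13, 11^8 ≡ 13² = 169 ≡ 10, 11^16 ≡ 10² = 100 ≡ 47. Since 17 = 16 + 1, 11^17 ≡ 47·11: 47·11 = 517 ≡ 40. So 11^17 ≡ 40 (mod 53).
Hence f⁻¹(11) = 40.

40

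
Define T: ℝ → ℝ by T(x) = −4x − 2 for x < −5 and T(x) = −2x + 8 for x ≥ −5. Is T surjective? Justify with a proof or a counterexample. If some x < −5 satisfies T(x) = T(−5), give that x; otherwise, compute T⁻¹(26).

Both pieces are strictly decreasing (slopes −4 and −2), so each is injective on its own interval.
The left piece maps (−∞, −5) onto (18, ∞); the right piece maps [−5, ∞) onto (−∞, 18].
These images together cover ℝ, so T is surjective.
Because the two images are disjoint, no x < −5 has T(x) = T(−5), so we compute T⁻¹(26): 26 lies in (18, ∞), so solve −4x − 2 = 26: x = (26 + 2)/(−4) = −7.

-7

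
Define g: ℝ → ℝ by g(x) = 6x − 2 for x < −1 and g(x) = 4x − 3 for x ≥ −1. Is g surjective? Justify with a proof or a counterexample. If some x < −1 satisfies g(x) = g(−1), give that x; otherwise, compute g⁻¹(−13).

Both pieces are strictly increasing (slopes 6 and 4), so each is injective on its own interval.
The left piece maps (−∞, −1) onto (−∞, −8); the right piece maps [−1, ∞) onto [−7, ∞).
The union (−∞, −8) ∪ [−7, ∞) omits the interval between −8 and −7; in particular −8 has no preimage. So g is not surjective.
Because the two images are disjoint, no x < −1 has g(x) = g(−1), so we compute g⁻¹(−13): −13 lies in (−∞, −8), so solve 6x − 2 = −13: x = (−13 + 2)/6 = −11/6.

-11/6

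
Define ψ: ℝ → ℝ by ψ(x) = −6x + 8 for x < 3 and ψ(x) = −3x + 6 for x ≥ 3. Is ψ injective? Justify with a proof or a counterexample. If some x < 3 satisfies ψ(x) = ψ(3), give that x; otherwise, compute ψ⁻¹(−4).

Both pieces are strictly decreasing (slopes −6 and −3), so each is injective on its own interval.
The left piece maps (−∞, 3) onto (−10, ∞); the right piece maps [3, ∞) onto (−∞, −3].
These images overlap. In particular ψ(3) = −3 (right piece), and solving −6x + 8 = −3 on the left piece gives x = 11/6 < 3.
So ψ(11/6) = ψ(3) with 11/6 ≠ 3, and ψ is not injective. This x = 11/6 is the requested value below 3.

11/6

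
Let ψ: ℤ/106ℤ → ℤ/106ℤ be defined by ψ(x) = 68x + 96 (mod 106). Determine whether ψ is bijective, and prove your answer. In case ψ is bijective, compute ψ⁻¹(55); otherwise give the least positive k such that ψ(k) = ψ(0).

We have gcd(68, 106) = 2 > 1. Taking a = 0 and b = 53: ψ(0) = 96 and ψ(53) = 68·53 + 96 = 3700 ≡ 96 (mod 106).
So ψ(0) = ψ(53) while 0 ≠ 53, hence ψ is not injective, hence not bijective.
Since ψ is not bijective, we find the least positive k with ψ(k) = ψ(0): this means 68k ≡ 0 (mod 106), i.e. 106 ∣ 68k. Since gcd(68, 106) = 2, dividing through by 2 this holds exactly when 53 ∣ 34k, and as gcd(34, 53) = 1, exactly when 53 ∣ k.
The smallest positive such k is 53.

53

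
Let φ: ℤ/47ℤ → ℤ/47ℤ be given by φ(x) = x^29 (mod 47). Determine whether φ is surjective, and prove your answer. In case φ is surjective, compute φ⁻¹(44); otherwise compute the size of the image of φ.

13

Since 47 is prime, the nonzero elements of ℤ/47ℤ form a cyclic group of order 46.
As gcd(29, 46) = 1, raising to the 29th power is a bijection on this group: if u^29 ≡ v^29 then (uv^{−1})^29 = 1, and the only element of order dividing gcd(29, 46) = 1 is 1, so u = v.
With φ(0) = 0 this makes φ injective on all of ℤ/47ℤ, hence bijective (finite equal-size domain and codomain). In particular φ is surjective.
Since φ is surjective, we find the preimage of 44. The inverse of x ↦ x^29 on (ℤ/47ℤ)^× is x ↦ x^27, because 29·27 = 783 = 17·46 + 1 ≡ 1 (mod 46) and x^{46} = 1 for x ≠ 0 (Fermat). So φ⁻¹(44) = 44^27 mod 47.
Repeated squaring mod 47: 44^1 ≡ 44, 44^2 ≡ 44² = 1936 ≡ 9, 44^4 ≡ 9² = 81 ≡ 34, 44^8 ≡ 34² = 1156 ≡ 28, 44^16 ≡ 28² = 784 ≡ 32. Since 27 = 16 + 8 + 2 + 1, 44^27 ≡ 32·28·9·44: 32·28 = 896 ≡ 3, then 3·9 = 27, then 27·44 = 1188 ≡ 13. So 44^27 ≡ 13 (mod 47).
Hence φ⁻¹(44) = 13.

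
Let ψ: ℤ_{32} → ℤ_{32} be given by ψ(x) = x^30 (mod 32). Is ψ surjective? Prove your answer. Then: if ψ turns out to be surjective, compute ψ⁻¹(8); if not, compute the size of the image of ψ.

5

ψ(0) = 0^30 = 0.
ψ(2): Repeated squaring mod 32: 2^1 ≡ 2, 2^2 ≡ 2² = 4, 2^4 ≡ 4² = 16, 2^8 ≡ 16² = 256 ≡ 0, 2^16 ≡ 0² = 0. Since 30 = 16 + 8 + 4 + 2, 2^30 ≡ 0·0·16·4: 0·0 = 0, then 0·16 = 0, then 0·4 = 0. So 2^30 ≡ 0 (mod 32).
So ψ(0) = ψ(2) = 0 while 0 ≠ 2, so ψ is not injective.
A non-injective map from the 32-element set ℤ_{32} to itself takes at most 31 distinct values, so it cannot be surjective. Hence ψ is not surjective.
Since ψ is not surjective, we determine |image(ψ)|. Computing x^30 mod 32 for each x (by repeated squaring, reducing mod 32 at every step), the values ψ(0), ψ(1), …, ψ(31) are: 0, 1, 0, 25, 0, 9, 0, 17, 0, 17, 0, 9, 0, 25, 0, 1, 0, 1, 0, 25, 0, 9, 0, 17, 0, 17, 0, 9, 0, 25, 0, 1.
The distinct values are {0, 1, 9, 17, 25}; there are 5 of them.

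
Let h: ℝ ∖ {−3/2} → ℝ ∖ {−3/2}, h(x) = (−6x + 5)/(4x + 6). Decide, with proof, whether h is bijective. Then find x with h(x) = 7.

Suppose h(a) = h(b). Cross-multiplying: (−6a + 5)(4b + 6) = (−6b + 5)(4a + 6).
Expanding both sides and cancelling the symmetric terms leaves −56·(a − b) = 0. Since −56 ≠ 0, a = b. Thus h is injective.
For any y ≠ −3/2, solving y(4x + 6) = −6x + 5 for x gives a well-defined x ≠ −3/2. So h is surjective.
Thus h is bijective.
Solving h(x) = 7: cross-multiplying gives −6x + 5 = 7(4x + 6), which rearranges to −34x = 37, so x = −37/34.

-37/34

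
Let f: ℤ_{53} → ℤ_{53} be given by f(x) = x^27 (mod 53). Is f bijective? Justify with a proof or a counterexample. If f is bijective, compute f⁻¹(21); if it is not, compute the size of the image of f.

Since 53 is prime, the nonzero elements of ℤ_{53} form a cyclic group of order 52.
As gcd(27, 52) = 1, raising to the 27th power is a bijection on this group: if u^27 ≡ v^27 then (uv^{−1})^27 = 1, and the only element of order dividing gcd(27, 52) = 1 is 1, so u = v.
With f(0) = 0 this makes f injective on all of ℤ_{53}, hence bijective (finite equal-size domain and codomain). In particular f is bijective.
Since f is bijective, we find the preimage of 21. The inverse of x ↦ x^27 on (ℤ_{53})^× is x ↦ x^27, because 27·27 = 729 = 14·52 + 1 ≡ 1 (mod 52) and x^{52} = 1 for x ≠ 0 (Fermat). So f⁻¹(21) = 21^27 mod 53.
Repeated squaring mod 53: 21^1 ≡ 21, 21^2 ≡ 21² = 441 ≡ 17, 21^4 ≡ 17² = 289 ≡ 24, 21^8 ≡ 24² = 576 ≡ 46, 21^16 ≡ 46² = 2116 ≡ 49. Since 27 = 16 + 8 + 2 + 1, 21^27 ≡ 49·46·17·21: 49·46 = 2254 ≡ 28, then 28·17 = 476 ≡ 52, then 52·21 = 1092 ≡ 32. So 21^27 ≡ 32 (mod 53).
Hence f⁻¹(21) = 32.

32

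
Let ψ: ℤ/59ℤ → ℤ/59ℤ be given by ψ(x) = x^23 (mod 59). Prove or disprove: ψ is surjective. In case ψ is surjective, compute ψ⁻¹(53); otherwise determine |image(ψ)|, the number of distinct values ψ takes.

Since 59 is prime, the nonzero elements of ℤ/59ℤ form a cyclic group of order 58.
As gcd(23, 58) = 1, raising to the 23rd power is a bijection on this group: if u^23 ≡ v^23 then (uv^{−1})^23 = 1, and the only element of order dividing gcd(23, 58) = 1 is 1, so u = v.
With ψ(0) = 0 this makes ψ injective on all of ℤ/59ℤ, hence bijective (finite equal-size domain and codomain). In particular ψ is surjective.
Since ψ is surjective, we find the preimage of 53. The inverse of x ↦ x^23 on (ℤ/59ℤ)^× is x ↦ x^53, because 23·53 = 1219 = 21·58 + 1 ≡ 1 (mod 58) and x^{58} = 1 for x ≠ 0 (Fermat). So ψ⁻¹(53) = 53^53 mod 59.
Repeated squaring mod 59: 53^1 ≡ 53, 53^2 ≡ 53² = 2809 ≡ 36, 53^4 ≡ 36² = 1296 ≡ 57, 53^8 ≡ 57² = 3249 ≡ 4, 53^16 ≡ 4² = 16, 53^32 ≡ 16² = 256 ≡ 20. Since 53 = 32 + 16 + 4 + 1, 53^53 ≡ 20·16·57·53: 20·16 = 320 ≡ 25, then 25·57 = 1425 ≡ 9, then 9·53 = 477 ≡ 5. So 53^53 ≡ 5 (mod 59).
Hence ψ⁻¹(53) = 5.

5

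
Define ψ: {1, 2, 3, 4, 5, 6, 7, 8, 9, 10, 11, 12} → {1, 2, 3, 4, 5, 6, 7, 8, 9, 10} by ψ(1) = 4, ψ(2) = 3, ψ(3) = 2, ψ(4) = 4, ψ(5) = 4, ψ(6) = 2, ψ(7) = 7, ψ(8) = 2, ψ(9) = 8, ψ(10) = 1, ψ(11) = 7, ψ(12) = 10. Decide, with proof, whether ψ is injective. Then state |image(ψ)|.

7

ψ(1) = 4 = ψ(4) with 1 ≠ 4, so ψ is not injective.
The image of ψ is {1, 2, 3, 4, 7, 8, 10}, which has 7 elements.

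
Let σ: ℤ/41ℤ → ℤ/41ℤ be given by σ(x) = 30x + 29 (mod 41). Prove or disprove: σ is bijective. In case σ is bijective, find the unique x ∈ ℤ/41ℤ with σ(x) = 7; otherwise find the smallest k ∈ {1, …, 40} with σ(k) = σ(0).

2

Recall that injectivity means: for all s, t in the domain, σ(s) = σ(t) implies s = t.
If σ(s) = σ(t), then 30s ≡ 30t (mod 41). Because gcd(30, 41) = 1, we may cancel 30 to get s ≡ t (mod 41).
We now compute 30⁻¹ mod 41 explicitly. Euclid's algorithm: 41 = 1·30 + 11, 30 = 2·11 + 8, 11 = 1·8 + 3, 8 = 2·3 + 2, 3 = 1·2 + 1; back-substituting gives 1 = 26·30 − 19·41, so 30⁻¹ ≡ 26 (mod 41).
Then y ↦ 26(y − 29) is a two-sided inverse to σ, so every y ∈ ℤ/41ℤ has a preimage.
So σ is bijective.
Since σ is bijective, we find σ⁻¹(7): we need 30x ≡ 7 − 29 ≡ 19 (mod 41). Using 30⁻¹ = 26: x ≡ 26·19 = 494 = 12·41 + 2, so x = 2.
Check: σ(2) = 30·2 + 29 = 89 = 2·41 + 7 ≡ 7 (mod 41).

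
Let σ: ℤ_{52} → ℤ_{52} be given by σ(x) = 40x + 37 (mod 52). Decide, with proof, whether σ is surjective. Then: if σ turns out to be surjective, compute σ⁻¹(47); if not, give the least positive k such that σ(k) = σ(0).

Since gcd(40, 52) = 4, we have 40x ≡ 0 (mod 4) for all x, so σ(x) ≡ 1 (mod 4).
But 0 ≢ 1 (mod 4), so 0 ∈ ℤ_{52} has no preimage. Thus σ is not surjective.
Since σ is not surjective, we find the least positive k with σ(k) = σ(0): this means 40k ≡ 0 (mod 52), i.e. 52 ∣ 40k. Since gcd(40, 52) = 4, dividing through by 4 this holds exactly when 13 ∣ 10k, and as gcd(10, 13) = 1, exactly when 13 ∣ k.
The smallest positive such k is 13.

13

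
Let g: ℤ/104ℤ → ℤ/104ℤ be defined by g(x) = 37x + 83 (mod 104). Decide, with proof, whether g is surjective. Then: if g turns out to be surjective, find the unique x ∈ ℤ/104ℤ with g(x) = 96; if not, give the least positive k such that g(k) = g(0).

65

Since gcd(37, 104) = 1, 37 is invertible modulo 104. Euclid's algorithm: 104 = 2·37 + 30, 37 = 1·30 + 7, 30 = 4·7 + 2, 7 = 3·2 + 1; back-substituting gives 1 = 45·37 − 16·104, so 37⁻¹ ≡ 45 (mod 104).
For any y ∈ ℤ/104ℤ, x = 45(y − 83) mod 104 satisfies g(x) = 37·45(y − 83) + 83 ≡ y (since 37·45 ≡ 1 mod 104). So every y has a preimage.
Therefore g is surjective.
Since g is surjective, we compute g⁻¹(96): solve 37x + 83 ≡ 96 (mod 104), i.e. 37x ≡ 13 (mod 104).
Multiplying by 37⁻¹ = 45 gives x ≡ 45·13 = 585 = 5·104 + 65 ≡ 65 (mod 104).
Check: g(65) = 37·65 + 83 = 2488 = 23·104 + 96 ≡ 96 (mod 104).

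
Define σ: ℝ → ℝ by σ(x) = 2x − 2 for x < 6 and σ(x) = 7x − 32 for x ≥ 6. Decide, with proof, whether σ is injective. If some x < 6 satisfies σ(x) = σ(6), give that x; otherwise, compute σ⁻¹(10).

Both pieces are strictly increasing (slopes 2 and 7), so each is injective on its own interval.
The left piece maps (−∞, 6) onto (−∞, 10); the right piece maps [6, ∞) onto [10, ∞).
These images are disjoint, so no value is attained by both pieces. Hence σ is injective.
Because the two images are disjoint, no x < 6 has σ(x) = σ(6), so we compute σ⁻¹(10): 10 lies in [10, ∞), so solve 7x − 32 = 10: x = (10 + 32)/7 = 6.

6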